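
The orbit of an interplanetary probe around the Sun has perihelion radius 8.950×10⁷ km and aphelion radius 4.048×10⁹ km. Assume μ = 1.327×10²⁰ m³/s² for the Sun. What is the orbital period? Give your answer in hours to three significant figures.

T ≈ 451000 hours

Semi-major axis a = (r_p + r_a)/2 = (8.9500×10⁷ + 4.0480×10⁹)/2 = 2.0688×10⁹ km = 2.069×10¹² m.
By Kepler's third law T = 2π√(a³/μ) = 2π × 2.583×10⁸ = 1.623×10⁹ s.
= 4.508×10⁵ hours.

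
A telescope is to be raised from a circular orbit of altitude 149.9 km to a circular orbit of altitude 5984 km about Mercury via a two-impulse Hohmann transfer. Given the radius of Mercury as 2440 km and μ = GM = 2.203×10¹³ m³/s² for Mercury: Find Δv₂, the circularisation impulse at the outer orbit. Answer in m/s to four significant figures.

Δv ≈ 508.1 m/s

r₁ = 2440 + 149.9 = 2589.9 km = 2.5899×10⁶ m.
r₂ = 2440 + 5984 = 8424.0 km = 8.4240×10⁶ m.
Transfer ellipse a_t = (r₁ + r₂)/2 = 5.507×10⁶ m.
At r₁: circular v_c1 = √(μ/r₁) = 2917 m/s; transfer-periherm v_p = √[μ(2/r₁ − 1/a_t)] = 3607 m/s.
At r₂: circular v_c2 = √(μ/r₂) = 1617 m/s; transfer-apoherm v_a = √[μ(2/r₂ − 1/a_t)] = 1109 m/s.
Δv₂ = v_c2 − v_a = 508.1 m/s.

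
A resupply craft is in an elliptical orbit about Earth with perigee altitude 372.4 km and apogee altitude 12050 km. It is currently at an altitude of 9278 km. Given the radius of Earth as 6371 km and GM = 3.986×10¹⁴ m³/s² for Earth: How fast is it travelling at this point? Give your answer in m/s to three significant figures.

v ≈ 4390 m/s

r_p = 6371 + 372.4 = 6743.4 km = 6.7434×10⁶ m.
r_a = 6371 + 12050 = 18421 km = 1.8421×10⁷ m.
r = 6371 + 9278 = 15649 km = 1.565×10⁷ m.
Semi-major axis a = (r_p + r_a)/2 = 12582 km = 1.258×10⁷ m.
Vis-viva: v² = μ(2/r − 1/a) = 3.986×10¹⁴ × (1.278×10⁻⁷ − 7.948×10⁻⁸) = 1.926×10⁷ m²/s².
v = 4389 m/s.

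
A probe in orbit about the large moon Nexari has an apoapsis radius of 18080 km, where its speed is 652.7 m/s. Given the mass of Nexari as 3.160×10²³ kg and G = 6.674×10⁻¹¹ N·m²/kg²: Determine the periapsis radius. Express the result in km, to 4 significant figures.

periapsis radius ≈ 4039 km

μ = GM = 6.674×10⁻¹¹ × 3.160×10²³ = 2.109×10¹³ m³/s².
r_a = 1.808×10⁷ m.
Specific energy ε = v²/2 − μ/r = -9.535×10⁵ J/kg, so a = −μ/(2ε) = 1.106×10⁷ m.
The apsides satisfy r_p + r_a = 2a, so the periapsis radius is 2a − r_a = 4.039×10⁶ m = 4039.2 km.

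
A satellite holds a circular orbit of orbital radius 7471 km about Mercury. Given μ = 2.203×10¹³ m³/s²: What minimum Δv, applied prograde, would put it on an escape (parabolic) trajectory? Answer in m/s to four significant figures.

Δv ≈ 711.3 m/s

r = 7471 km = 7.471×10⁶ m.
Circular speed v_c = √(μ/r) = 1717 m/s.
Escape speed v_esc = √(2μ/r) = √2 × v_c = 2428 m/s.
Δv = v_esc − v_c = 711.3 m/s.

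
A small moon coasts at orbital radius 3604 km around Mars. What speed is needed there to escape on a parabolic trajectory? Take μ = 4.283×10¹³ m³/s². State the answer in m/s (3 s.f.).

r = 3604 km = 3.604×10⁶ m.
Escape speed v_esc = √(2μ/r) = √(2 × 4.283×10¹³ / 3.604×10⁶) = √(2.377×10⁷) = 4875 m/s.

v_esc ≈ 4880 m/s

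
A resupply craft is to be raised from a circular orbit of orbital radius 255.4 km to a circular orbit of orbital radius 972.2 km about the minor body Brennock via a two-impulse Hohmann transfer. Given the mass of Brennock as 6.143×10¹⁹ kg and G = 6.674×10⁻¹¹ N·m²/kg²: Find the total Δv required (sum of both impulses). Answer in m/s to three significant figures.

Δv_total ≈ 55.8 m/s

μ = GM = 6.674×10⁻¹¹ × 6.143×10¹⁹ = 4.100×10⁹ m³/s².
r₁ = 255.4 km = 2.554×10⁵ m.
r₂ = 972.2 km = 9.722×10⁵ m.
Transfer ellipse a_t = (r₁ + r₂)/2 = 6.138×10⁵ m.
At r₁: circular v_c1 = √(μ/r₁) = 126.7 m/s; transfer-periapsis v_p = √[μ(2/r₁ − 1/a_t)] = 159.5 m/s.
Δv₁ = v_p − v_c1 = 32.76 m/s.
At r₂: circular v_c2 = √(μ/r₂) = 64.94 m/s; transfer-apoapsis v_a = √[μ(2/r₂ − 1/a_t)] = 41.89 m/s.
Δv₂ = v_c2 − v_a = 23.05 m/s.
Total Δv = Δv₁ + Δv₂ = 55.81 m/s.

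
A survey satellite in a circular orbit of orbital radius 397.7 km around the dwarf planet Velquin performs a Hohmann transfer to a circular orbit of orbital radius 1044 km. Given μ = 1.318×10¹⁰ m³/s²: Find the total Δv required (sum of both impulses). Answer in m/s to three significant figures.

r₁ = 397.7 km = 3.977×10⁵ m.
r₂ = 1044 km = 1.044×10⁶ m.
Transfer ellipse a_t = (r₁ + r₂)/2 = 7.208×10⁵ m.
At r₁: circular v_c1 = √(μ/r₁) = 182.0 m/s; transfer-periapsis v_p = √[μ(2/r₁ − 1/a_t)] = 219.1 m/s.
Δv₁ = v_p − v_c1 = 37.04 m/s.
At r₂: circular v_c2 = √(μ/r₂) = 112.4 m/s; transfer-apoapsis v_a = √[μ(2/r₂ − 1/a_t)] = 83.46 m/s.
Δv₂ = v_c2 − v_a = 28.90 m/s.
Total Δv = Δv₁ + Δv₂ = 65.94 m/s.

Δv_total ≈ 65.9 m/s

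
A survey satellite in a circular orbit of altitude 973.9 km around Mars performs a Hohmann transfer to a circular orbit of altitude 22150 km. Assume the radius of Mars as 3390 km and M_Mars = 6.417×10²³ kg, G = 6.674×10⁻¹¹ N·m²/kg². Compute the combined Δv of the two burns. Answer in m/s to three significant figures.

μ = GM = 6.674×10⁻¹¹ × 6.417×10²³ = 4.283×10¹³ m³/s².
r₁ = 3390 + 973.9 = 4363.9 km = 4.3639×10⁶ m.
r₂ = 3390 + 22150 = 25540 km = 2.5540×10⁷ m.
Transfer ellipse a_t = (r₁ + r₂)/2 = 1.495×10⁷ m.
At r₁: circular v_c1 = √(μ/r₁) = 3133 m/s; transfer-periapsis v_p = √[μ(2/r₁ − 1/a_t)] = 4094 m/s.
Δv₁ = v_p − v_c1 = 961.6 m/s.
At r₂: circular v_c2 = √(μ/r₂) = 1295 m/s; transfer-apoapsis v_a = √[μ(2/r₂ − 1/a_t)] = 699.6 m/s.
Δv₂ = v_c2 − v_a = 595.4 m/s.
Total Δv = Δv₁ + Δv₂ = 1557 m/s.

Δv_total ≈ 1560 m/s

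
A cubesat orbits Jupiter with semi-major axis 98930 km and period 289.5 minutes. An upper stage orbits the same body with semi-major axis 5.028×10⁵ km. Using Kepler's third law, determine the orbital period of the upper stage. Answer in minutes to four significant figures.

T₂ ≈ 3317 minutes

Kepler's third law: T² ∝ a³, so T₂ = T₁ (a₂/a₁)^(3/2).
a₂/a₁ = 5.082, (a₂/a₁)^(3/2) = 11.46.
T₂ = 289.5 × 11.46 = 3317 minutes.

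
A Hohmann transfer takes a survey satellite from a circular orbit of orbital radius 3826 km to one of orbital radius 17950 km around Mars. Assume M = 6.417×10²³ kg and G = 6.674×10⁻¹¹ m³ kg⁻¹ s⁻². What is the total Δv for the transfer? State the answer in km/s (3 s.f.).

Δv_total ≈ 1.58 km/s

μ = GM = 6.674×10⁻¹¹ × 6.417×10²³ = 4.283×10¹³ m³/s².
r₁ = 3826 km = 3.826×10⁶ m.
r₂ = 17950 km = 1.795×10⁷ m.
Transfer ellipse a_t = (r₁ + r₂)/2 = 1.089×10⁷ m.
At r₁: circular v_c1 = √(μ/r₁) = 3346 m/s; transfer-periapsis v_p = √[μ(2/r₁ − 1/a_t)] = 4296 m/s.
Δv₁ = v_p − v_c1 = 950.1 m/s.
At r₂: circular v_c2 = √(μ/r₂) = 1545 m/s; transfer-apoapsis v_a = √[μ(2/r₂ − 1/a_t)] = 915.6 m/s.
Δv₂ = v_c2 − v_a = 629.0 m/s.
Total Δv = Δv₁ + Δv₂ = 1579 m/s = 1.579 km/s.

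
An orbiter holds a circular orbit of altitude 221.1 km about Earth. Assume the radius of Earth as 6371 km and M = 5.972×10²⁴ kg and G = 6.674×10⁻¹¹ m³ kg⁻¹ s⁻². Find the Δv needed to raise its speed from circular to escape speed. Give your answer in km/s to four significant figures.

μ = GM = 6.674×10⁻¹¹ × 5.972×10²⁴ = 3.986×10¹⁴ m³/s².
r = 6371 + 221.1 = 6592.1 km = 6.5921×10⁶ m.
Circular speed v_c = √(μ/r) = 7776 m/s.
Escape speed v_esc = √(2μ/r) = √2 × v_c = 11000 m/s.
Δv = v_esc − v_c = 3221 m/s = 3.221 km/s.

Δv ≈ 3.221 km/s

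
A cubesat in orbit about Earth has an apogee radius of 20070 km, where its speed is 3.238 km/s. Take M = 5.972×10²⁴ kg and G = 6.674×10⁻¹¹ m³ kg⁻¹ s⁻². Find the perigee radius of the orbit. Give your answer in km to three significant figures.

perigee radius ≈ 7200 km

μ = GM = 6.674×10⁻¹¹ × 5.972×10²⁴ = 3.986×10¹⁴ m³/s².
r_a = 2.007×10⁷ m.
Specific energy ε = v²/2 − μ/r = -1.462×10⁷ J/kg, so a = −μ/(2ε) = 1.363×10⁷ m.
The apsides satisfy r_p + r_a = 2a, so the perigee radius is 2a − r_a = 7.198×10⁶ m = 7198.1 km.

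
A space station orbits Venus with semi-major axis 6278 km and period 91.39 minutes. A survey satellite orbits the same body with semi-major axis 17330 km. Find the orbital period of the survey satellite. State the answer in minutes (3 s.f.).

T₂ ≈ 419 minutes

Kepler's third law: T² ∝ a³, so T₂ = T₁ (a₂/a₁)^(3/2).
a₂/a₁ = 2.760, (a₂/a₁)^(3/2) = 4.586.
T₂ = 91.39 × 4.586 = 419.1 minutes.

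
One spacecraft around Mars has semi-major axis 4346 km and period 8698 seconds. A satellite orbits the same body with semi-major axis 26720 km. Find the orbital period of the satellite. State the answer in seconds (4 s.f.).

Kepler's third law: T² ∝ a³, so T₂ = T₁ (a₂/a₁)^(3/2).
a₂/a₁ = 6.148, (a₂/a₁)^(3/2) = 15.24.
T₂ = 8698 × 15.24 = 1.326×10⁵ seconds.

T₂ ≈ 1.326×10⁵ seconds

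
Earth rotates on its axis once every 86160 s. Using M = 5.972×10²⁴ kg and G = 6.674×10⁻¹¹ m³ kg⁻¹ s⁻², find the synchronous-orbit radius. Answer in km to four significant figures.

r_sync ≈ 42160 km

μ = GM = 6.674×10⁻¹¹ × 5.972×10²⁴ = 3.986×10¹⁴ m³/s².
A synchronous orbit has period T, so by Kepler's third law a = (μT²/4π²)^(1/3).
μT²/4π² = 3.986×10¹⁴ × (8.616×10⁴)² / 39.48 = 7.495×10²² m³.
a = 4.216×10⁷ m = 42162 km.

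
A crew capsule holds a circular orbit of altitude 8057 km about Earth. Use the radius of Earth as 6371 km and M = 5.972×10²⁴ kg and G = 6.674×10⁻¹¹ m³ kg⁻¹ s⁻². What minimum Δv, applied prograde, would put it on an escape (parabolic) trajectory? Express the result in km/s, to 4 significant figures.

Δv ≈ 2.177 km/s

μ = GM = 6.674×10⁻¹¹ × 5.972×10²⁴ = 3.986×10¹⁴ m³/s².
r = 6371 + 8057 = 14428 km = 1.4428×10⁷ m.
Circular speed v_c = √(μ/r) = 5256 m/s.
Escape speed v_esc = √(2μ/r) = √2 × v_c = 7433 m/s.
Δv = v_esc − v_c = 2177 m/s = 2.177 km/s.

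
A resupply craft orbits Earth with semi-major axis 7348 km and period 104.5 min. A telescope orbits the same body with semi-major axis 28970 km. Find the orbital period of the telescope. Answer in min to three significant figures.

Kepler's third law: T² ∝ a³, so T₂ = T₁ (a₂/a₁)^(3/2).
a₂/a₁ = 3.943, (a₂/a₁)^(3/2) = 7.828.
T₂ = 104.5 × 7.828 = 818.1 min.

T₂ ≈ 818 min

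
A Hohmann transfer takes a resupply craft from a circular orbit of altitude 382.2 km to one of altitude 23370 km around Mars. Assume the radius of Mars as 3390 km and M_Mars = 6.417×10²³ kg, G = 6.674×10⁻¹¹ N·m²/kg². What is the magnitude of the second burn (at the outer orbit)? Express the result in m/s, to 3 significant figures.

Δv ≈ 636 m/s

μ = GM = 6.674×10⁻¹¹ × 6.417×10²³ = 4.283×10¹³ m³/s².
r₁ = 3390 + 382.2 = 3772.2 km = 3.7722×10⁶ m.
r₂ = 3390 + 23370 = 26760 km = 2.6760×10⁷ m.
Transfer ellipse a_t = (r₁ + r₂)/2 = 1.527×10⁷ m.
At r₁: circular v_c1 = √(μ/r₁) = 3369 m/s; transfer-periapsis v_p = √[μ(2/r₁ − 1/a_t)] = 4461 m/s.
At r₂: circular v_c2 = √(μ/r₂) = 1265 m/s; transfer-apoapsis v_a = √[μ(2/r₂ − 1/a_t)] = 628.9 m/s.
Δv₂ = v_c2 − v_a = 636.2 m/s.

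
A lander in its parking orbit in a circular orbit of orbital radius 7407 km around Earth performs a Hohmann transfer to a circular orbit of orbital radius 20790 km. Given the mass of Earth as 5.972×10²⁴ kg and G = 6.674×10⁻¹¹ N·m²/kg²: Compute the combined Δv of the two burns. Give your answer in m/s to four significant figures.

μ = GM = 6.674×10⁻¹¹ × 5.972×10²⁴ = 3.986×10¹⁴ m³/s².
r₁ = 7407 km = 7.407×10⁶ m.
r₂ = 20790 km = 2.079×10⁷ m.
Transfer ellipse a_t = (r₁ + r₂)/2 = 1.410×10⁷ m.
At r₁: circular v_c1 = √(μ/r₁) = 7336 m/s; transfer-perigee v_p = √[μ(2/r₁ − 1/a_t)] = 8908 m/s.
Δv₁ = v_p − v_c1 = 1572 m/s.
At r₂: circular v_c2 = √(μ/r₂) = 4379 m/s; transfer-apogee v_a = √[μ(2/r₂ − 1/a_t)] = 3174 m/s.
Δv₂ = v_c2 − v_a = 1205 m/s.
Total Δv = Δv₁ + Δv₂ = 2777 m/s.

Δv_total ≈ 2777 m/s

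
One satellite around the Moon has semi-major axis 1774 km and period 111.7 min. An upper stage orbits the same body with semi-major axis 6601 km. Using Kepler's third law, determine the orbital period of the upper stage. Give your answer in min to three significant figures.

T₂ ≈ 802 min

Kepler's third law: T² ∝ a³, so T₂ = T₁ (a₂/a₁)^(3/2).
a₂/a₁ = 3.721, (a₂/a₁)^(3/2) = 7.178.
T₂ = 111.7 × 7.178 = 801.7 min.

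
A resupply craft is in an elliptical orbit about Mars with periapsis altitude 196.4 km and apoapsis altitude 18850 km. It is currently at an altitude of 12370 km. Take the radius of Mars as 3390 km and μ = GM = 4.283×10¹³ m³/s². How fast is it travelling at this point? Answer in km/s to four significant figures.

v ≈ 1.456 km/s

r_p = 3390 + 196.4 = 3586.4 km = 3.5864×10⁶ m.
r_a = 3390 + 18850 = 22240 km = 2.2240×10⁷ m.
r = 3390 + 12370 = 15760 km = 1.576×10⁷ m.
Semi-major axis a = (r_p + r_a)/2 = 12913 km = 1.291×10⁷ m.
Vis-viva: v² = μ(2/r − 1/a) = 4.283×10¹³ × (1.269×10⁻⁷ − 7.744×10⁻⁸) = 2.119×10⁶ m²/s².
v = 1456 m/s = 1.456 km/s.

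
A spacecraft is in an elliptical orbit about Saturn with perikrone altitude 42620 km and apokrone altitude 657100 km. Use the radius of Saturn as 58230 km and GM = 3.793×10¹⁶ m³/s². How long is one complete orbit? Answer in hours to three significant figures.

T ≈ 73.9 hours

r_p = 58230 + 42620 = 100850 km = 1.0085×10⁸ m.
r_a = 58230 + 657100 = 715330 km = 7.1533×10⁸ m.
Semi-major axis a = (r_p + r_a)/2 = (1.0085×10⁵ + 7.1533×10⁵)/2 = 4.0809×10⁵ km = 4.081×10⁸ m.
By Kepler's third law T = 2π√(a³/μ) = 2π × 4.233×10⁴ = 2.660×10⁵ s.
= 73.88 hours.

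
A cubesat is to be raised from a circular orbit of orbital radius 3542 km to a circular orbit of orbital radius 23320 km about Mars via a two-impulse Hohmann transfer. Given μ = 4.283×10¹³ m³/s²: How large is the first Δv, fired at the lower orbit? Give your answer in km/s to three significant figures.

r₁ = 3542 km = 3.542×10⁶ m.
r₂ = 23320 km = 2.332×10⁷ m.
Transfer ellipse a_t = (r₁ + r₂)/2 = 1.343×10⁷ m.
At r₁: circular v_c1 = √(μ/r₁) = 3477 m/s; transfer-periapsis v_p = √[μ(2/r₁ − 1/a_t)] = 4582 m/s.
Δv₁ = v_p − v_c1 = 1105 m/s.
= 1.105 km/s.

Δv ≈ 1.10 km/s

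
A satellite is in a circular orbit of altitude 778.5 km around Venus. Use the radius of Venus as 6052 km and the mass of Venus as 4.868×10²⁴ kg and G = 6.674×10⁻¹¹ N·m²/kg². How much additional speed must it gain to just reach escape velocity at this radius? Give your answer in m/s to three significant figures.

Δv ≈ 2860 m/s

μ = GM = 6.674×10⁻¹¹ × 4.868×10²⁴ = 3.249×10¹⁴ m³/s².
r = 6052 + 778.5 = 6830.5 km = 6.8305×10⁶ m.
Circular speed v_c = √(μ/r) = 6897 m/s.
Escape speed v_esc = √(2μ/r) = √2 × v_c = 9753 m/s.
Δv = v_esc − v_c = 2857 m/s.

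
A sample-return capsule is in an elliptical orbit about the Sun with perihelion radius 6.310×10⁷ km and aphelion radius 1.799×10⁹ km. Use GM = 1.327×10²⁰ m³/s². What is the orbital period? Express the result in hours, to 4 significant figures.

T ≈ 136100 hours

Semi-major axis a = (r_p + r_a)/2 = (6.3100×10⁷ + 1.7990×10⁹)/2 = 9.3105×10⁸ km = 9.310×10¹¹ m.
By Kepler's third law T = 2π√(a³/μ) = 2π × 7.799×10⁷ = 4.900×10⁸ s.
= 1.361×10⁵ hours.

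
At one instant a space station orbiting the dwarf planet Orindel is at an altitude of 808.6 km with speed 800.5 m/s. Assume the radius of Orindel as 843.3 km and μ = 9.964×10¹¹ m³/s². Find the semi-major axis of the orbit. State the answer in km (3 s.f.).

a ≈ 1760 km

r = 843.3 + 808.6 = 1651.9 km = 1.652×10⁶ m.
Vis-viva rearranged: 1/a = 2/r − v²/μ = 1.211×10⁻⁶ − 6.431×10⁻⁷ = 5.676×10⁻⁷ m⁻¹.
a = 1.762×10⁶ m = 1761.8 km.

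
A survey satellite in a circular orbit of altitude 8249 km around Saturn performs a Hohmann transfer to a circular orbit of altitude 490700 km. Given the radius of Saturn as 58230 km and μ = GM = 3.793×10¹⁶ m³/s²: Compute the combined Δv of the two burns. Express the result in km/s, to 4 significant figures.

Δv_total ≈ 12.47 km/s

r₁ = 58230 + 8249 = 66479 km = 6.6479×10⁷ m.
r₂ = 58230 + 490700 = 548930 km = 5.4893×10⁸ m.
Transfer ellipse a_t = (r₁ + r₂)/2 = 3.077×10⁸ m.
At r₁: circular v_c1 = √(μ/r₁) = 23890 m/s; transfer-perikrone v_p = √[μ(2/r₁ − 1/a_t)] = 31900 m/s.
Δv₁ = v_p − v_c1 = 8017 m/s.
At r₂: circular v_c2 = √(μ/r₂) = 8313 m/s; transfer-apokrone v_a = √[μ(2/r₂ − 1/a_t)] = 3864 m/s.
Δv₂ = v_c2 − v_a = 4449 m/s.
Total Δv = Δv₁ + Δv₂ = 12470 m/s = 12.47 km/s.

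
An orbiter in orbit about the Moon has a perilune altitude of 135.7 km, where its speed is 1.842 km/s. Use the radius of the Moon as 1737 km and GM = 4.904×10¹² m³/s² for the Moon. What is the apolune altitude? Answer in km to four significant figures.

apolune altitude ≈ 1708 km

r_p = 1737 + 135.7 = 1872.7 km = 1.873×10⁶ m.
Specific energy ε = v²/2 − μ/r = -9.222×10⁵ J/kg, so a = −μ/(2ε) = 2.659×10⁶ m.
The apsides satisfy r_p + r_a = 2a, so the apolune radius is 2a − r_p = 3.445×10⁶ m = 3445.0 km.
Apolune altitude = 3445.0 − 1737 = 1708.0 km.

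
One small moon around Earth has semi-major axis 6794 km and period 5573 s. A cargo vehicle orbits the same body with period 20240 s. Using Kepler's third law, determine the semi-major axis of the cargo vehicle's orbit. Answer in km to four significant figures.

Kepler's third law: a³ ∝ T², so a₂ = a₁ (T₂/T₁)^(2/3).
T₂/T₁ = 3.632, (T₂/T₁)^(2/3) = 2.363.
a₂ = 6794 × 2.363 = 16050 km.

a₂ ≈ 16050 km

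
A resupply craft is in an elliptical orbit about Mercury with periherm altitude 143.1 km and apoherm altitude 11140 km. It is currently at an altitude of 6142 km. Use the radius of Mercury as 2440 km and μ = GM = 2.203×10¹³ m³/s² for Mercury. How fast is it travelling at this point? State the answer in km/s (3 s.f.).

v ≈ 1.55 km/s

r_p = 2440 + 143.1 = 2583.1 km = 2.5831×10⁶ m.
r_a = 2440 + 11140 = 13580 km = 1.3580×10⁷ m.
r = 2440 + 6142 = 8582.0 km = 8.582×10⁶ m.
Semi-major axis a = (r_p + r_a)/2 = 8081.6 km = 8.082×10⁶ m.
Vis-viva: v² = μ(2/r − 1/a) = 2.203×10¹³ × (2.330×10⁻⁷ − 1.237×10⁻⁷) = 2.408×10⁶ m²/s².
v = 1552 m/s = 1.552 km/s.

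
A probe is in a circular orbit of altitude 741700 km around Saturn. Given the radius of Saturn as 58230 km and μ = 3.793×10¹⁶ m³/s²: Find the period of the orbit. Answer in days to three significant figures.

T ≈ 8.45 days

r = 58230 + 741700 = 799930 km = 7.9993×10⁸ m.
Kepler's third law: T = 2π√(r³/μ) = 2π√((7.999×10⁸)³ / 3.793×10¹⁶).
r³/μ = 1.350×10¹⁰ s², so T = 2π × 1.162×10⁵ = 7.299×10⁵ s.
Converting: 7.299×10⁵ s ÷ 86400 = 8.448 days.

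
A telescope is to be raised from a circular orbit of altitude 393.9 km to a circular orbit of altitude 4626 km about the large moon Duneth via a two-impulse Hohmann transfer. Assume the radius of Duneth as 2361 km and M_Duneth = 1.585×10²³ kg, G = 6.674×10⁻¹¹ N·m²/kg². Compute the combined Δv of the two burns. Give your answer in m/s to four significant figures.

μ = GM = 6.674×10⁻¹¹ × 1.585×10²³ = 1.058×10¹³ m³/s².
r₁ = 2361 + 393.9 = 2754.9 km = 2.7549×10⁶ m.
r₂ = 2361 + 4626 = 6987.0 km = 6.9870×10⁶ m.
Transfer ellipse a_t = (r₁ + r₂)/2 = 4.871×10⁶ m.
At r₁: circular v_c1 = √(μ/r₁) = 1960 m/s; transfer-periapsis v_p = √[μ(2/r₁ − 1/a_t)] = 2347 m/s.
Δv₁ = v_p − v_c1 = 387.4 m/s.
At r₂: circular v_c2 = √(μ/r₂) = 1230 m/s; transfer-apoapsis v_a = √[μ(2/r₂ − 1/a_t)] = 925.4 m/s.
Δv₂ = v_c2 − v_a = 305.1 m/s.
Total Δv = Δv₁ + Δv₂ = 692.4 m/s.

Δv_total ≈ 692.4 m/s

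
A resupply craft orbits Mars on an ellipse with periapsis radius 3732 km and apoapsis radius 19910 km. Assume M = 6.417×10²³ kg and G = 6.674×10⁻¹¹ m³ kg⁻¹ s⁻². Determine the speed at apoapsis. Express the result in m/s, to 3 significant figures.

v ≈ 824 m/s

μ = GM = 6.674×10⁻¹¹ × 6.417×10²³ = 4.283×10¹³ m³/s².
Semi-major axis a = (r_p + r_a)/2 = 11821 km = 1.182×10⁷ m.
Vis-viva: v² = μ(2/r − 1/a) = 4.283×10¹³ × (1.005×10⁻⁷ − 8.460×10⁻⁸) = 6.791×10⁵ m²/s².
v = 824.1 m/s.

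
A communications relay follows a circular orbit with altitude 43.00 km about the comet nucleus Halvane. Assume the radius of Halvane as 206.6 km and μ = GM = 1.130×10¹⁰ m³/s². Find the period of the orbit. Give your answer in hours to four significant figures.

r = 206.6 + 43.00 = 249.60 km = 2.4960×10⁵ m.
Kepler's third law: T = 2π√(r³/μ) = 2π√((2.496×10⁵)³ / 1.130×10¹⁰).
r³/μ = 1.376×10⁶ s², so T = 2π × 1.173×10³ = 7.371×10³ s.
Converting: 7.371×10³ s ÷ 3600 = 2.047 hours.

T ≈ 2.047 hours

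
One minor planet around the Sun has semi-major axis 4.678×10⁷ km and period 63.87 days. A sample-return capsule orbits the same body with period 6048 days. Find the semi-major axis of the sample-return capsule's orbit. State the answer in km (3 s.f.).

a₂ ≈ 9.72×10⁸ km

Kepler's third law: a³ ∝ T², so a₂ = a₁ (T₂/T₁)^(2/3).
T₂/T₁ = 94.69, (T₂/T₁)^(2/3) = 20.78.
a₂ = 4.678×10⁷ × 20.78 = 9.719×10⁸ km.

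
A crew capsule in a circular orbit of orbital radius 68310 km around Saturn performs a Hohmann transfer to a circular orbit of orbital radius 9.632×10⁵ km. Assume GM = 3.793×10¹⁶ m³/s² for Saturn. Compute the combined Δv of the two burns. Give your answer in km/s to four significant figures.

Δv_total ≈ 12.63 km/s

r₁ = 68310 km = 6.831×10⁷ m.
r₂ = 9.632×10⁵ km = 9.632×10⁸ m.
Transfer ellipse a_t = (r₁ + r₂)/2 = 5.158×10⁸ m.
At r₁: circular v_c1 = √(μ/r₁) = 23560 m/s; transfer-perikrone v_p = √[μ(2/r₁ − 1/a_t)] = 32200 m/s.
Δv₁ = v_p − v_c1 = 8638 m/s.
At r₂: circular v_c2 = √(μ/r₂) = 6275 m/s; transfer-apokrone v_a = √[μ(2/r₂ − 1/a_t)] = 2284 m/s.
Δv₂ = v_c2 − v_a = 3992 m/s.
Total Δv = Δv₁ + Δv₂ = 12630 m/s = 12.63 km/s.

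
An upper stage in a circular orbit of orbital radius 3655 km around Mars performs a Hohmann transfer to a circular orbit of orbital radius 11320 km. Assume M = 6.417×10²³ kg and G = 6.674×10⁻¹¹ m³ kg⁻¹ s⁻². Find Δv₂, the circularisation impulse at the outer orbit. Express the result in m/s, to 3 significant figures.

Δv ≈ 586 m/s

μ = GM = 6.674×10⁻¹¹ × 6.417×10²³ = 4.283×10¹³ m³/s².
r₁ = 3655 km = 3.655×10⁶ m.
r₂ = 11320 km = 1.132×10⁷ m.
Transfer ellipse a_t = (r₁ + r₂)/2 = 7.488×10⁶ m.
At r₁: circular v_c1 = √(μ/r₁) = 3423 m/s; transfer-periapsis v_p = √[μ(2/r₁ − 1/a_t)] = 4209 m/s.
At r₂: circular v_c2 = √(μ/r₂) = 1945 m/s; transfer-apoapsis v_a = √[μ(2/r₂ − 1/a_t)] = 1359 m/s.
Δv₂ = v_c2 − v_a = 586.1 m/s.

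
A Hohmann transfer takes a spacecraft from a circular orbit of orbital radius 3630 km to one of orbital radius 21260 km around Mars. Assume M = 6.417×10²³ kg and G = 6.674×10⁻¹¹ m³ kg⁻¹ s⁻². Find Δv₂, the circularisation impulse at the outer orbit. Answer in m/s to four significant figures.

Δv ≈ 652.8 m/s

μ = GM = 6.674×10⁻¹¹ × 6.417×10²³ = 4.283×10¹³ m³/s².
r₁ = 3630 km = 3.630×10⁶ m.
r₂ = 21260 km = 2.126×10⁷ m.
Transfer ellipse a_t = (r₁ + r₂)/2 = 1.244×10⁷ m.
At r₁: circular v_c1 = √(μ/r₁) = 3435 m/s; transfer-periapsis v_p = √[μ(2/r₁ − 1/a_t)] = 4489 m/s.
At r₂: circular v_c2 = √(μ/r₂) = 1419 m/s; transfer-apoapsis v_a = √[μ(2/r₂ − 1/a_t)] = 766.5 m/s.
Δv₂ = v_c2 − v_a = 652.8 m/s.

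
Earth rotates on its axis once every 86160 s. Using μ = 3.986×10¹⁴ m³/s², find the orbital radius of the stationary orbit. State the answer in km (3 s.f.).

A synchronous orbit has period T, so by Kepler's third law a = (μT²/4π²)^(1/3).
μT²/4π² = 3.986×10¹⁴ × (8.616×10⁴)² / 39.48 = 7.495×10²² m³.
a = 4.216×10⁷ m = 42163 km.

r_sync ≈ 42200 km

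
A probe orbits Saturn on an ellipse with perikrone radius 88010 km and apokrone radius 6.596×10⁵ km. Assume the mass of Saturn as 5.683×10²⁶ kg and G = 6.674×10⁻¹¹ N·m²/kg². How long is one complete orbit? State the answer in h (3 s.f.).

T ≈ 64.8 h

μ = GM = 6.674×10⁻¹¹ × 5.683×10²⁶ = 3.793×10¹⁶ m³/s².
Semi-major axis a = (r_p + r_a)/2 = (88010 + 6.5960×10⁵)/2 = 3.7380×10⁵ km = 3.738×10⁸ m.
By Kepler's third law T = 2π√(a³/μ) = 2π × 3.711×10⁴ = 2.332×10⁵ s.
= 64.77 h.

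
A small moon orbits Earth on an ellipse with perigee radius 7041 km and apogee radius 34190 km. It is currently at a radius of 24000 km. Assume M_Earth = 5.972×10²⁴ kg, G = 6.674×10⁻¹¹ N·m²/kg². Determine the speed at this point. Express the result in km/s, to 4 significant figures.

v ≈ 3.726 km/s

μ = GM = 6.674×10⁻¹¹ × 5.972×10²⁴ = 3.986×10¹⁴ m³/s².
Semi-major axis a = (r_p + r_a)/2 = 20616 km = 2.062×10⁷ m.
Vis-viva: v² = μ(2/r − 1/a) = 3.986×10¹⁴ × (8.333×10⁻⁸ − 4.851×10⁻⁸) = 1.388×10⁷ m²/s².
v = 3726 m/s = 3.726 km/s.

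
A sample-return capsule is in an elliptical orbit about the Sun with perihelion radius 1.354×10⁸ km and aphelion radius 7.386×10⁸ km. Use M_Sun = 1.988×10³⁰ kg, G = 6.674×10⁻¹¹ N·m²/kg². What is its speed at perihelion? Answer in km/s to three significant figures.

v ≈ 40.7 km/s

μ = GM = 6.674×10⁻¹¹ × 1.988×10³⁰ = 1.327×10²⁰ m³/s².
Semi-major axis a = (r_p + r_a)/2 = 4.3700×10⁸ km = 4.370×10¹¹ m.
Vis-viva: v² = μ(2/r − 1/a) = 1.327×10²⁰ × (1.477×10⁻¹¹ − 2.288×10⁻¹²) = 1.656×10⁹ m²/s².
v = 40700 m/s = 40.70 km/s.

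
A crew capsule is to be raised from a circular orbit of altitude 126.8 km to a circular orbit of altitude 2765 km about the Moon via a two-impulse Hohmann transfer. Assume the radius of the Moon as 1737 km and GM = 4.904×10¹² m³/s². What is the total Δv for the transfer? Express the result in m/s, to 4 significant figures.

r₁ = 1737 + 126.8 = 1863.8 km = 1.8638×10⁶ m.
r₂ = 1737 + 2765 = 4502.0 km = 4.5020×10⁶ m.
Transfer ellipse a_t = (r₁ + r₂)/2 = 3.183×10⁶ m.
At r₁: circular v_c1 = √(μ/r₁) = 1622 m/s; transfer-perilune v_p = √[μ(2/r₁ − 1/a_t)] = 1929 m/s.
Δv₁ = v_p − v_c1 = 307.1 m/s.
At r₂: circular v_c2 = √(μ/r₂) = 1044 m/s; transfer-apolune v_a = √[μ(2/r₂ − 1/a_t)] = 798.7 m/s.
Δv₂ = v_c2 − v_a = 245.0 m/s.
Total Δv = Δv₁ + Δv₂ = 552.1 m/s.

Δv_total ≈ 552.1 m/s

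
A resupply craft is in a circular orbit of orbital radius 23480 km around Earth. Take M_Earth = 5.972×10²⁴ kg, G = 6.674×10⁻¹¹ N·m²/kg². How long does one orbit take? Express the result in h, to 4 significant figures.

T ≈ 9.947 h

μ = GM = 6.674×10⁻¹¹ × 5.972×10²⁴ = 3.986×10¹⁴ m³/s².
r = 23480 km = 2.348×10⁷ m.
Kepler's third law: T = 2π√(r³/μ) = 2π√((2.348×10⁷)³ / 3.986×10¹⁴).
r³/μ = 3.248×10⁷ s², so T = 2π × 5.699×10³ = 3.581×10⁴ s.
Converting: 3.581×10⁴ s ÷ 3600 = 9.947 h.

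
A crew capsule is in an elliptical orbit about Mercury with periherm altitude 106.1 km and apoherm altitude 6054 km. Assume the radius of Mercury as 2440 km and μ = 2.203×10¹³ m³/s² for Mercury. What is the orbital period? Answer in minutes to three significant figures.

r_p = 2440 + 106.1 = 2546.1 km = 2.5461×10⁶ m.
r_a = 2440 + 6054 = 8494.0 km = 8.4940×10⁶ m.
Semi-major axis a = (r_p + r_a)/2 = (2546.1 + 8494.0)/2 = 5520.1 km = 5.520×10⁶ m.
By Kepler's third law T = 2π√(a³/μ) = 2π × 2.763×10³ = 1.736×10⁴ s.
= 289.4 minutes.

T ≈ 289 minutes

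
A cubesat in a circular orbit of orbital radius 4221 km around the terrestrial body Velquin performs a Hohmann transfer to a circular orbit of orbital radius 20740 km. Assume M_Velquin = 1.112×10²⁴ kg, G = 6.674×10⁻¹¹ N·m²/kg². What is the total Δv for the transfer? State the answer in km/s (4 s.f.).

Δv_total ≈ 2.004 km/s

μ = GM = 6.674×10⁻¹¹ × 1.112×10²⁴ = 7.421×10¹³ m³/s².
r₁ = 4221 km = 4.221×10⁶ m.
r₂ = 20740 km = 2.074×10⁷ m.
Transfer ellipse a_t = (r₁ + r₂)/2 = 1.248×10⁷ m.
At r₁: circular v_c1 = √(μ/r₁) = 4193 m/s; transfer-periapsis v_p = √[μ(2/r₁ − 1/a_t)] = 5405 m/s.
Δv₁ = v_p − v_c1 = 1212 m/s.
At r₂: circular v_c2 = √(μ/r₂) = 1892 m/s; transfer-apoapsis v_a = √[μ(2/r₂ − 1/a_t)] = 1100 m/s.
Δv₂ = v_c2 − v_a = 791.5 m/s.
Total Δv = Δv₁ + Δv₂ = 2004 m/s = 2.004 km/s.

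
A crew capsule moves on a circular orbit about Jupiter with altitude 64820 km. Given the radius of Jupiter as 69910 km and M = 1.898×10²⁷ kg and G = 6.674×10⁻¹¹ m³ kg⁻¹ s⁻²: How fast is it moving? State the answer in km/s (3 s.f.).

v ≈ 30.7 km/s

μ = GM = 6.674×10⁻¹¹ × 1.898×10²⁷ = 1.267×10¹⁷ m³/s².
r = 69910 + 64820 = 134730 km = 1.3473×10⁸ m.
For a circular orbit v = √(μ/r) = √(1.267×10¹⁷ / 1.347×10⁸) = √(9.402×10⁸) = 30660 m/s.
That is 30.66 km/s.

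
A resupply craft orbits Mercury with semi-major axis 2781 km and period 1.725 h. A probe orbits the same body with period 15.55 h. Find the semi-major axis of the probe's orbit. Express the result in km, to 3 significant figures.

Kepler's third law: a³ ∝ T², so a₂ = a₁ (T₂/T₁)^(2/3).
T₂/T₁ = 9.014, (T₂/T₁)^(2/3) = 4.331.
a₂ = 2781 × 4.331 = 12050 km.

a₂ ≈ 12000 km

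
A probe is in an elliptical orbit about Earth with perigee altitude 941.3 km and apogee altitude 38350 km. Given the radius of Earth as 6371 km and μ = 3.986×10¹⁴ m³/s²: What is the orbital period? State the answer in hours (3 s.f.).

r_p = 6371 + 941.3 = 7312.3 km = 7.3123×10⁶ m.
r_a = 6371 + 38350 = 44721 km = 4.4721×10⁷ m.
Semi-major axis a = (r_p + r_a)/2 = (7312.3 + 44721)/2 = 26017 km = 2.602×10⁷ m.
By Kepler's third law T = 2π√(a³/μ) = 2π × 6.647×10³ = 4.176×10⁴ s.
= 11.60 hours.

T ≈ 11.6 hours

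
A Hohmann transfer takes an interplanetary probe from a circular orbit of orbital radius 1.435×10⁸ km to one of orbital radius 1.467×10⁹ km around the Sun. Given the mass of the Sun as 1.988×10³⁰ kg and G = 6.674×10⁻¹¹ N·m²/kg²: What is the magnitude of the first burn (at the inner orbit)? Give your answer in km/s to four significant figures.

Δv ≈ 10.63 km/s

μ = GM = 6.674×10⁻¹¹ × 1.988×10³⁰ = 1.327×10²⁰ m³/s².
r₁ = 1.435×10⁸ km = 1.435×10¹¹ m.
r₂ = 1.467×10⁹ km = 1.467×10¹² m.
Transfer ellipse a_t = (r₁ + r₂)/2 = 8.052×10¹¹ m.
At r₁: circular v_c1 = √(μ/r₁) = 30410 m/s; transfer-perihelion v_p = √[μ(2/r₁ − 1/a_t)] = 41040 m/s.
Δv₁ = v_p − v_c1 = 10630 m/s.
= 10.63 km/s.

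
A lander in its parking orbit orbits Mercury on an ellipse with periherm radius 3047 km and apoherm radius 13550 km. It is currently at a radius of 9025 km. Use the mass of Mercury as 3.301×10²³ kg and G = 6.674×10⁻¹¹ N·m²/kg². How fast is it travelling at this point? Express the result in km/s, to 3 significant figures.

v ≈ 1.49 km/s

μ = GM = 6.674×10⁻¹¹ × 3.301×10²³ = 2.203×10¹³ m³/s².
Semi-major axis a = (r_p + r_a)/2 = 8298.5 km = 8.298×10⁶ m.
Vis-viva: v² = μ(2/r − 1/a) = 2.203×10¹³ × (2.216×10⁻⁷ − 1.205×10⁻⁷) = 2.227×10⁶ m²/s².
v = 1492 m/s = 1.492 km/s.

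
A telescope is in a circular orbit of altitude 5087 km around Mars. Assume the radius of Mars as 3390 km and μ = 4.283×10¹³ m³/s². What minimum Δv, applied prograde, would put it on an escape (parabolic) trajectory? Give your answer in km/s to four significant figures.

r = 3390 + 5087 = 8477.0 km = 8.4770×10⁶ m.
Circular speed v_c = √(μ/r) = 2248 m/s.
Escape speed v_esc = √(2μ/r) = √2 × v_c = 3179 m/s.
Δv = v_esc − v_c = 931.1 m/s = 0.9311 km/s.

Δv ≈ 0.9311 km/s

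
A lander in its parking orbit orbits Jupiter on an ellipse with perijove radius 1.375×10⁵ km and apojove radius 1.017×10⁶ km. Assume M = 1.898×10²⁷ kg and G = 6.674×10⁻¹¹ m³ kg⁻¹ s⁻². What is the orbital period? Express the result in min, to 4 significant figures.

μ = GM = 6.674×10⁻¹¹ × 1.898×10²⁷ = 1.267×10¹⁷ m³/s².
Semi-major axis a = (r_p + r_a)/2 = (1.3750×10⁵ + 1.0170×10⁶)/2 = 5.7725×10⁵ km = 5.772×10⁸ m.
By Kepler's third law T = 2π√(a³/μ) = 2π × 3.897×10⁴ = 2.448×10⁵ s.
= 4081 min.

T ≈ 4081 min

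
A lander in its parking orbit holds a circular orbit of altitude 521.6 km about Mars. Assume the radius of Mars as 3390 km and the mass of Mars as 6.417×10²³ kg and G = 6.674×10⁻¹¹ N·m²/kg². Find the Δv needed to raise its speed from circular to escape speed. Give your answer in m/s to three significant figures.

Δv ≈ 1370 m/s

μ = GM = 6.674×10⁻¹¹ × 6.417×10²³ = 4.283×10¹³ m³/s².
r = 3390 + 521.6 = 3911.6 km = 3.9116×10⁶ m.
Circular speed v_c = √(μ/r) = 3309 m/s.
Escape speed v_esc = √(2μ/r) = √2 × v_c = 4679 m/s.
Δv = v_esc − v_c = 1371 m/s.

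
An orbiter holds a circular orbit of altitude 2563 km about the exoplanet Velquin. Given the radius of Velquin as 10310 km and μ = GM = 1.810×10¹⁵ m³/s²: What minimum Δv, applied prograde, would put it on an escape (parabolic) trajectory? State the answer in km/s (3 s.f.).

Δv ≈ 4.91 km/s

r = 10310 + 2563 = 12873 km = 1.2873×10⁷ m.
Circular speed v_c = √(μ/r) = 11860 m/s.
Escape speed v_esc = √(2μ/r) = √2 × v_c = 16770 m/s.
Δv = v_esc − v_c = 4912 m/s = 4.912 km/s.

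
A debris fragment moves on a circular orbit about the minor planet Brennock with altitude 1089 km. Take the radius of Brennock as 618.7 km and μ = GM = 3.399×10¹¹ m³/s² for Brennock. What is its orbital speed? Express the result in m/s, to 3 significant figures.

v ≈ 446 m/s

r = 618.7 + 1089 = 1707.7 km = 1.7077×10⁶ m.
For a circular orbit v = √(μ/r) = √(3.399×10¹¹ / 1.708×10⁶) = √(1.990×10⁵) = 446.1 m/s.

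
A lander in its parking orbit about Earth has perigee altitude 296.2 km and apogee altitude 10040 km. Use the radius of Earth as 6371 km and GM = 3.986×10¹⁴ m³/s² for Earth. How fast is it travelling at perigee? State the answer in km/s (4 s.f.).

r_p = 6371 + 296.2 = 6667.2 km = 6.6672×10⁶ m.
r_a = 6371 + 10040 = 16411 km = 1.6411×10⁷ m.
Semi-major axis a = (r_p + r_a)/2 = 11539 km = 1.154×10⁷ m.
Vis-viva: v² = μ(2/r − 1/a) = 3.986×10¹⁴ × (3.000×10⁻⁷ − 8.666×10⁻⁸) = 8.503×10⁷ m²/s².
v = 9221 m/s = 9.221 km/s.

v ≈ 9.221 km/s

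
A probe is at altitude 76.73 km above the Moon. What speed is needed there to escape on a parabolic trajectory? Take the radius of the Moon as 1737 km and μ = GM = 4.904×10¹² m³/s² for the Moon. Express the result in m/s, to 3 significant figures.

v_esc ≈ 2330 m/s

r = 1737 + 76.73 = 1813.7 km = 1.8137×10⁶ m.
Escape speed v_esc = √(2μ/r) = √(2 × 4.904×10¹² / 1.814×10⁶) = √(5.408×10⁶) = 2325 m/s.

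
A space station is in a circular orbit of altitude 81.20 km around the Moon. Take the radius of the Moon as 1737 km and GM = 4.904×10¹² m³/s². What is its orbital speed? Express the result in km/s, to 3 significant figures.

r = 1737 + 81.20 = 1818.2 km = 1.8182×10⁶ m.
For a circular orbit v = √(μ/r) = √(4.904×10¹² / 1.818×10⁶) = √(2.697×10⁶) = 1642 m/s.
That is 1.642 km/s.

v ≈ 1.64 km/s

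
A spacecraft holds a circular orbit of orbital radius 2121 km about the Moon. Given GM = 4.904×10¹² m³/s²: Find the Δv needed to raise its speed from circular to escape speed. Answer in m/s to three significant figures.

r = 2121 km = 2.121×10⁶ m.
Circular speed v_c = √(μ/r) = 1521 m/s.
Escape speed v_esc = √(2μ/r) = √2 × v_c = 2150 m/s.
Δv = v_esc − v_c = 629.8 m/s.

Δv ≈ 630 m/s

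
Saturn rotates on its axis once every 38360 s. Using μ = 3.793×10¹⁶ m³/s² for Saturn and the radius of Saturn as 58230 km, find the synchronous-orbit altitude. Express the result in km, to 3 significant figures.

A synchronous orbit has period T, so by Kepler's third law a = (μT²/4π²)^(1/3).
μT²/4π² = 3.793×10¹⁶ × (3.836×10⁴)² / 39.48 = 1.414×10²⁴ m³.
a = 1.122×10⁸ m = 1.1223×10⁵ km.
Altitude h = a − R = 1.1223×10⁵ − 58230 = 54005 km.

h_sync ≈ 54000 km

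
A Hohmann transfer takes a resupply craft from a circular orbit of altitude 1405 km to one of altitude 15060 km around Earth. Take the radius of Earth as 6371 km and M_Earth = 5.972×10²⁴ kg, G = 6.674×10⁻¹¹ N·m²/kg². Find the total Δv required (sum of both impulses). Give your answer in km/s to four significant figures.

μ = GM = 6.674×10⁻¹¹ × 5.972×10²⁴ = 3.986×10¹⁴ m³/s².
r₁ = 6371 + 1405 = 7776.0 km = 7.7760×10⁶ m.
r₂ = 6371 + 15060 = 21431 km = 2.1431×10⁷ m.
Transfer ellipse a_t = (r₁ + r₂)/2 = 1.460×10⁷ m.
At r₁: circular v_c1 = √(μ/r₁) = 7159 m/s; transfer-perigee v_p = √[μ(2/r₁ − 1/a_t)] = 8673 m/s.
Δv₁ = v_p − v_c1 = 1514 m/s.
At r₂: circular v_c2 = √(μ/r₂) = 4313 m/s; transfer-apogee v_a = √[μ(2/r₂ − 1/a_t)] = 3147 m/s.
Δv₂ = v_c2 − v_a = 1166 m/s.
Total Δv = Δv₁ + Δv₂ = 2679 m/s = 2.679 km/s.

Δv_total ≈ 2.679 km/s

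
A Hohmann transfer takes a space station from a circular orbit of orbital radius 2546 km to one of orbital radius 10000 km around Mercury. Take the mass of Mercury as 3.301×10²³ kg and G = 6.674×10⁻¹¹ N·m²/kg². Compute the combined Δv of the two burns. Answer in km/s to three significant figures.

Δv_total ≈ 1.31 km/s

μ = GM = 6.674×10⁻¹¹ × 3.301×10²³ = 2.203×10¹³ m³/s².
r₁ = 2546 km = 2.546×10⁶ m.
r₂ = 10000 km = 1.000×10⁷ m.
Transfer ellipse a_t = (r₁ + r₂)/2 = 6.273×10⁶ m.
At r₁: circular v_c1 = √(μ/r₁) = 2942 m/s; transfer-periherm v_p = √[μ(2/r₁ − 1/a_t)] = 3714 m/s.
Δv₁ = v_p − v_c1 = 772.4 m/s.
At r₂: circular v_c2 = √(μ/r₂) = 1484 m/s; transfer-apoherm v_a = √[μ(2/r₂ − 1/a_t)] = 945.6 m/s.
Δv₂ = v_c2 − v_a = 538.7 m/s.
Total Δv = Δv₁ + Δv₂ = 1311 m/s = 1.311 km/s.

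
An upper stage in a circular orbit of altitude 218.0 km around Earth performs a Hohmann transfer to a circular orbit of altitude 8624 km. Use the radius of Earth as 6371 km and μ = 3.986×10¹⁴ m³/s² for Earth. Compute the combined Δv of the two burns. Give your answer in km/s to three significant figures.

r₁ = 6371 + 218.0 = 6589.0 km = 6.5890×10⁶ m.
r₂ = 6371 + 8624 = 14995 km = 1.4995×10⁷ m.
Transfer ellipse a_t = (r₁ + r₂)/2 = 1.079×10⁷ m.
At r₁: circular v_c1 = √(μ/r₁) = 7778 m/s; transfer-perigee v_p = √[μ(2/r₁ − 1/a_t)] = 9168 m/s.
Δv₁ = v_p − v_c1 = 1390 m/s.
At r₂: circular v_c2 = √(μ/r₂) = 5156 m/s; transfer-apogee v_a = √[μ(2/r₂ − 1/a_t)] = 4029 m/s.
Δv₂ = v_c2 − v_a = 1127 m/s.
Total Δv = Δv₁ + Δv₂ = 2517 m/s = 2.517 km/s.

Δv_total ≈ 2.52 km/s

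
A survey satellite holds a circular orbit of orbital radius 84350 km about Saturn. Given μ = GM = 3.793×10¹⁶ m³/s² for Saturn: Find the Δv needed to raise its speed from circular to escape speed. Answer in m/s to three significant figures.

r = 84350 km = 8.435×10⁷ m.
Circular speed v_c = √(μ/r) = 21210 m/s.
Escape speed v_esc = √(2μ/r) = √2 × v_c = 29990 m/s.
Δv = v_esc − v_c = 8784 m/s.

Δv ≈ 8780 m/s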